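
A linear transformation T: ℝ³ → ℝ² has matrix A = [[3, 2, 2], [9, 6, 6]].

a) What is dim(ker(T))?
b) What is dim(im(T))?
dim(ker) = 2, dim(im) = 1

Observe that row 2 = 3 × row 1 (so the rows are linearly dependent).
Thus rank(A) = 1 (only one linearly independent row).
dim(im(T)) = rank(A) = 1.
By the rank-nullity theorem applied to T: ℝ³ → ℝ², rank(A) + nullity(A) = 3 (the domain dimension), so dim(ker(T)) = 3 - 1 = 2.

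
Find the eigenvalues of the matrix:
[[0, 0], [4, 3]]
λ = 0 and λ = 3

Characteristic equation: det(A - λI) = 0
λ² - (trace)λ + (det) = 0
λ² - (3)λ + (0) = 0
λ² - 3λ + 0 = 0
Solving: λ = 0, 3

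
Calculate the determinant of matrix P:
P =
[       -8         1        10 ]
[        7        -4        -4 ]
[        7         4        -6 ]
det(P) = 254

Expand along row 0 (cofactor expansion): det(P) = a*(e*i - f*h) - b*(d*i - f*g) + c*(d*h - e*g), where the 3×3 is [[a, b, c], [d, e, f], [g, h, i]].
Minor M_00 = (-4)*(-6) - (-4)*(4) = 24 + 16 = 40.
Minor M_01 = (7)*(-6) - (-4)*(7) = -42 + 28 = -14.
Minor M_02 = (7)*(4) - (-4)*(7) = 28 + 28 = 56.
det(P) = (-8)*(40) - (1)*(-14) + (10)*(56) = -320 + 14 + 560 = 254.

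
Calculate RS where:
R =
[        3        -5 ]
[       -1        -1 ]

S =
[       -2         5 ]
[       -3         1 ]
RS =
[        9        10 ]
[        5        -6 ]

Matrix multiplication: (RS)[i][j] = sum over k of R[i][k] * S[k][j].
  (RS)[0][0] = (3)*(-2) + (-5)*(-3) = 9
  (RS)[0][1] = (3)*(5) + (-5)*(1) = 10
  (RS)[1][0] = (-1)*(-2) + (-1)*(-3) = 5
  (RS)[1][1] = (-1)*(5) + (-1)*(1) = -6
RS =
[        9        10 ]
[        5        -6 ]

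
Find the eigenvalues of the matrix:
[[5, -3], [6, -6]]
λ = -4 and λ = 3

Characteristic equation: det(A - λI) = 0
λ² - (trace)λ + (det) = 0
λ² - (-1)λ + (-12) = 0
λ² + 1λ - 12 = 0
Solving: λ = -4, 3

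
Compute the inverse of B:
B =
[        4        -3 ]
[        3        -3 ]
det(B) = -3
B⁻¹ =
[        1        -1 ]
[        1      -4/3 ]

For a 2×2 matrix B = [[a, b], [c, d]] with det(B) ≠ 0, B⁻¹ = (1/det(B)) * [[d, -b], [-c, a]].
det(B) = (4)*(-3) - (-3)*(3) = -12 + 9 = -3.
B⁻¹ = (1/-3) * [[-3, 3], [-3, 4]].
Dividing each entry by -3 and reducing:
B⁻¹ =
[        1        -1 ]
[        1      -4/3 ]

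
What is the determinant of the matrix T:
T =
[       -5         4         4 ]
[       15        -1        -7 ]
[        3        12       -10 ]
det(T) = 778

Expand along row 0 (cofactor expansion): det(T) = a*(e*i - f*h) - b*(d*i - f*g) + c*(d*h - e*g), where the 3×3 is [[a, b, c], [d, e, f], [g, h, i]].
Minor M_00 = (-1)*(-10) - (-7)*(12) = 10 + 84 = 94.
Minor M_01 = (15)*(-10) - (-7)*(3) = -150 + 21 = -129.
Minor M_02 = (15)*(12) - (-1)*(3) = 180 + 3 = 183.
det(T) = (-5)*(94) - (4)*(-129) + (4)*(183) = -470 + 516 + 732 = 778.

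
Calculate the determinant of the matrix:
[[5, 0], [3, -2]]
-10

For a 2×2 matrix [[a, b], [c, d]], det = ad - bc
det = (5)(-2) - (0)(3) = -10 - 0 = -10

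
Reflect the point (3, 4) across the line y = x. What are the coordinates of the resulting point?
(4, 3)

Reflection across line y = x: (3, 4) → (4, 3)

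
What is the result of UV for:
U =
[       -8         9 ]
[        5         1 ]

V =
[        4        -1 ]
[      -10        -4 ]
UV =
[     -122       -28 ]
[       10        -9 ]

Matrix multiplication: (UV)[i][j] = sum over k of U[i][k] * V[k][j].
  (UV)[0][0] = (-8)*(4) + (9)*(-10) = -122
  (UV)[0][1] = (-8)*(-1) + (9)*(-4) = -28
  (UV)[1][0] = (5)*(4) + (1)*(-10) = 10
  (UV)[1][1] = (5)*(-1) + (1)*(-4) = -9
UV =
[     -122       -28 ]
[       10        -9 ]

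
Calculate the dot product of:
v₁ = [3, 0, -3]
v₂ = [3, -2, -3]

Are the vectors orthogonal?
18, No

The dot product is the sum of products of corresponding components.
v₁·v₂ = (3)*(3) + (0)*(-2) + (-3)*(-3) = 9 + 0 + 9 = 18.
Two vectors are orthogonal iff their dot product is 0; here the dot product is 18, so the vectors are not orthogonal.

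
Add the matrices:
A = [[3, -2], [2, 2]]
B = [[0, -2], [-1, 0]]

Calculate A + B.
[[3, -4], [1, 2]]

Add corresponding elements:
(3)+(0)=3
(-2)+(-2)=-4
(2)+(-1)=1
(2)+(0)=2
A + B = [[3, -4], [1, 2]]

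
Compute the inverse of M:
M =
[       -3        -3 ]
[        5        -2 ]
det(M) = 21
M⁻¹ =
[    -2/21       1/7 ]
[    -5/21      -1/7 ]

For a 2×2 matrix M = [[a, b], [c, d]] with det(M) ≠ 0, M⁻¹ = (1/det(M)) * [[d, -b], [-c, a]].
det(M) = (-3)*(-2) - (-3)*(5) = 6 + 15 = 21.
M⁻¹ = (1/21) * [[-2, 3], [-5, -3]].
Dividing each entry by 21 and reducing:
M⁻¹ =
[    -2/21       1/7 ]
[    -5/21      -1/7 ]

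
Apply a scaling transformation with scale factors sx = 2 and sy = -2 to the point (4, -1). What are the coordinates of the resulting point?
(8, 2)

Scaling matrix:
[[2, 0], [0, -2]]
Result: (4 × 2, -1 × -2) = (8, 2)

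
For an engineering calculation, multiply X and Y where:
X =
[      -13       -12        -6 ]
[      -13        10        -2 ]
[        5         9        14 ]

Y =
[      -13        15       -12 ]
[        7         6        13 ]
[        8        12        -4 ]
XY =
[       37      -339        24 ]
[      223      -159       294 ]
[      110       297         1 ]

Matrix multiplication: (XY)[i][j] = sum over k of X[i][k] * Y[k][j].
  (XY)[0][0] = (-13)*(-13) + (-12)*(7) + (-6)*(8) = 37
  (XY)[0][1] = (-13)*(15) + (-12)*(6) + (-6)*(12) = -339
  (XY)[0][2] = (-13)*(-12) + (-12)*(13) + (-6)*(-4) = 24
  (XY)[1][0] = (-13)*(-13) + (10)*(7) + (-2)*(8) = 223
  (XY)[1][1] = (-13)*(15) + (10)*(6) + (-2)*(12) = -159
  (XY)[1][2] = (-13)*(-12) + (10)*(13) + (-2)*(-4) = 294
  (XY)[2][0] = (5)*(-13) + (9)*(7) + (14)*(8) = 110
  (XY)[2][1] = (5)*(15) + (9)*(6) + (14)*(12) = 297
  (XY)[2][2] = (5)*(-12) + (9)*(13) + (14)*(-4) = 1
XY =
[       37      -339        24 ]
[      223      -159       294 ]
[      110       297         1 ]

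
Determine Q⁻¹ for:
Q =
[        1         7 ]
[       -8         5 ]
det(Q) = 61
Q⁻¹ =
[     5/61     -7/61 ]
[     8/61      1/61 ]

For a 2×2 matrix Q = [[a, b], [c, d]] with det(Q) ≠ 0, Q⁻¹ = (1/det(Q)) * [[d, -b], [-c, a]].
det(Q) = (1)*(5) - (7)*(-8) = 5 + 56 = 61.
Q⁻¹ = (1/61) * [[5, -7], [8, 1]].
Dividing each entry by 61 and reducing:
Q⁻¹ =
[     5/61     -7/61 ]
[     8/61      1/61 ]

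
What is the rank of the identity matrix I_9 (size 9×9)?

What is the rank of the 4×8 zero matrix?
rank(I_9) = 9, rank(0) = 0

The identity I_9 has 9 columns that are the standard basis vectors e_1, …, e_9. These are linearly independent, so all 9 columns are pivots and rank(I_9) = 9.
The 4×8 zero matrix has every entry zero, so every row is the zero row and there are no pivots; rank(0) = 0.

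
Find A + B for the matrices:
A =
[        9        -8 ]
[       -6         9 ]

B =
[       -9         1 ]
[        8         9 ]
A + B =
[        0        -7 ]
[        2        18 ]

Matrix addition is elementwise: (A+B)[i][j] = A[i][j] + B[i][j].
  (A+B)[0][0] = (9) + (-9) = 0
  (A+B)[0][1] = (-8) + (1) = -7
  (A+B)[1][0] = (-6) + (8) = 2
  (A+B)[1][1] = (9) + (9) = 18
A + B =
[        0        -7 ]
[        2        18 ]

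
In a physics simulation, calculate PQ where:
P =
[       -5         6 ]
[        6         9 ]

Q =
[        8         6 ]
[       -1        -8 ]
PQ =
[      -46       -78 ]
[       39       -36 ]

Matrix multiplication: (PQ)[i][j] = sum over k of P[i][k] * Q[k][j].
  (PQ)[0][0] = (-5)*(8) + (6)*(-1) = -46
  (PQ)[0][1] = (-5)*(6) + (6)*(-8) = -78
  (PQ)[1][0] = (6)*(8) + (9)*(-1) = 39
  (PQ)[1][1] = (6)*(6) + (9)*(-8) = -36
PQ =
[      -46       -78 ]
[       39       -36 ]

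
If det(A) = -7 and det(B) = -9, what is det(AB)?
63

Use the multiplicative property of determinants: det(AB) = det(A)*det(B).
det(AB) = (-7)*(-9) = 63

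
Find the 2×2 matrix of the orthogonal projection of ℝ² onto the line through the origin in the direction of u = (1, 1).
[[1/2, 1/2], [1/2, 1/2]]

The orthogonal projection onto the line spanned by a nonzero vector u = (a, b) has matrix P = (u uᵀ) / (uᵀ u) = (1/(a² + b²)) · [[a², ab], [ab, b²]].
Here u = (1, 1), so a² + b² = 1 + 1 = 2.
P = (1/2) · [[1, 1], [1, 1]] = [[1/2, 1/2], [1/2, 1/2]].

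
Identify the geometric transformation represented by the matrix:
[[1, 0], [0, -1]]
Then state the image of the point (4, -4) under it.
reflection across the x-axis; image of (4, -4) is (4, 4)

This is a symmetric orthogonal matrix with determinant -1, which characterizes a reflection in ℝ².
The matrix [[1, 0], [0, -1]] represents: reflection across the x-axis.
Applying it to (4, -4): [1·4 + 0·-4, 0·4 + -1·-4] = (4, 4).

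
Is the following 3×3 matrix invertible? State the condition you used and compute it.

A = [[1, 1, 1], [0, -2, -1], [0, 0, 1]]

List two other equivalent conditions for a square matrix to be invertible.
Yes, invertible; det(A) = -2 ≠ 0. Equivalent conditions: rank(A) = 3; Ax = 0 has only the trivial solution; 0 is not an eigenvalue; the columns of A are linearly independent.

To check invertibility, compute det(A).
The given matrix is triangular, so det(A) equals the product of its diagonal entries = -2 ≠ 0.
Since det(A) ≠ 0, A is invertible.
Equivalent conditions for a square matrix A to be invertible:
- rank(A) = 3 (full rank).
- The homogeneous system Ax = 0 has only the trivial solution x = 0.
- 0 is not an eigenvalue of A.
- The columns (equivalently rows) of A are linearly independent.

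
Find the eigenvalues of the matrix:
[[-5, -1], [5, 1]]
λ = -4 and λ = 0

Characteristic equation: det(A - λI) = 0
λ² - (trace)λ + (det) = 0
λ² - (-4)λ + (0) = 0
λ² + 4λ + 0 = 0
Solving: λ = -4, 0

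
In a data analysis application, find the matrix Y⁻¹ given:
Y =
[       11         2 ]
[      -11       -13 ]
det(Y) = -121
Y⁻¹ =
[   13/121     2/121 ]
[    -1/11     -1/11 ]

For a 2×2 matrix Y = [[a, b], [c, d]] with det(Y) ≠ 0, Y⁻¹ = (1/det(Y)) * [[d, -b], [-c, a]].
det(Y) = (11)*(-13) - (2)*(-11) = -143 + 22 = -121.
Y⁻¹ = (1/-121) * [[-13, -2], [11, 11]].
Dividing each entry by -121 and reducing:
Y⁻¹ =
[   13/121     2/121 ]
[    -1/11     -1/11 ]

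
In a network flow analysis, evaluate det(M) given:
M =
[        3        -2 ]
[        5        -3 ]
det(M) = 1

For a 2×2 matrix [[a, b], [c, d]], det = a*d - b*c.
det(M) = (3)*(-3) - (-2)*(5) = -9 + 10 = 1.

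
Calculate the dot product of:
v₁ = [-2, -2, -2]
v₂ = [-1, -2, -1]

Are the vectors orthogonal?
8, No

The dot product is the sum of products of corresponding components.
v₁·v₂ = (-2)*(-1) + (-2)*(-2) + (-2)*(-1) = 2 + 4 + 2 = 8.
Two vectors are orthogonal iff their dot product is 0; here the dot product is 8, so the vectors are not orthogonal.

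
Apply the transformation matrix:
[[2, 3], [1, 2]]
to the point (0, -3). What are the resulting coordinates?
(-9, -6)

Matrix multiplication:
[[2, 3], [1, 2]] × [0, -3]ᵀ
= [2×0 + 3×-3, 1×0 + 2×-3]ᵀ
= [-9.0000, -6.0000]ᵀ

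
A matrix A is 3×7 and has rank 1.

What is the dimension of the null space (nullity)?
6

The rank-nullity theorem for an m×n matrix states:
rank(A) + nullity(A) = n (the number of columns).
Here n = 7 and rank(A) = 1, so nullity(A) = 7 - 1 = 6.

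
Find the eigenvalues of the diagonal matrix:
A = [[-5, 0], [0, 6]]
λ₁ = -5, λ₂ = 6

The characteristic polynomial of A is det(A - λI) = (-5 - λ)(6 - λ) = 0.
The roots are λ = -5 and λ = 6, so the eigenvalues are the diagonal entries.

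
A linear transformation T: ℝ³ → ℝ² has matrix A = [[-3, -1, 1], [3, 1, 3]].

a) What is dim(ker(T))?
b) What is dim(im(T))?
dim(ker) = 1, dim(im) = 2

The two rows are not scalar multiples of one another (no single k satisfies row 2 = k × row 1), so they are linearly independent.
Thus rank(A) = 2.
dim(im(T)) = rank(A) = 2.
By the rank-nullity theorem applied to T: ℝ³ → ℝ², rank(A) + nullity(A) = 3 (the domain dimension), so dim(ker(T)) = 3 - 2 = 1.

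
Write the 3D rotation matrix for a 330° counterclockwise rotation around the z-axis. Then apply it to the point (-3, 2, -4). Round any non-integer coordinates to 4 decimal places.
R = [[√3/2, 1/2, 0], [-1/2, √3/2, 0], [0, 0, 1]]; R·(-3, 2, -4) = (-1.5981, 3.2321, -4.0000)

Rotation matrix for 330° around z-axis:
cos(330°) = √3/2, sin(330°) = -1/2
R = [[√3/2, 1/2, 0], [-1/2, √3/2, 0], [0, 0, 1]]
Apply to (-3, 2, -4): R·[-3, 2, -4]ᵀ = (-1.5981, 3.2321, -4.0000)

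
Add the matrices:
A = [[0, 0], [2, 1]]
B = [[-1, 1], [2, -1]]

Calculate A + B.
[[-1, 1], [4, 0]]

Add corresponding elements:
(0)+(-1)=-1
(0)+(1)=1
(2)+(2)=4
(1)+(-1)=0
A + B = [[-1, 1], [4, 0]]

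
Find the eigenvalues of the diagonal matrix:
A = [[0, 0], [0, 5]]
λ₁ = 0, λ₂ = 5

The characteristic polynomial of A is det(A - λI) = (0 - λ)(5 - λ) = 0.
The roots are λ = 0 and λ = 5, so the eigenvalues are the diagonal entries.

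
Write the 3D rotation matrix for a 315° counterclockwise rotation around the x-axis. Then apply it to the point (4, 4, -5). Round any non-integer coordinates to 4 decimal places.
R = [[1, 0, 0], [0, √2/2, √2/2], [0, -√2/2, √2/2]]; R·(4, 4, -5) = (4.0000, -0.7071, -6.3640)

Rotation matrix for 315° around x-axis:
cos(315°) = √2/2, sin(315°) = -√2/2
R = [[1, 0, 0], [0, √2/2, √2/2], [0, -√2/2, √2/2]]
Apply to (4, 4, -5): R·[4, 4, -5]ᵀ = (4.0000, -0.7071, -6.3640)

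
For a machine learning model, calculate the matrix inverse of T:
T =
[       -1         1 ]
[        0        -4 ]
det(T) = 4
T⁻¹ =
[       -1      -1/4 ]
[        0      -1/4 ]

For a 2×2 matrix T = [[a, b], [c, d]] with det(T) ≠ 0, T⁻¹ = (1/det(T)) * [[d, -b], [-c, a]].
det(T) = (-1)*(-4) - (1)*(0) = 4 - 0 = 4.
T⁻¹ = (1/4) * [[-4, -1], [0, -1]].
Dividing each entry by 4 and reducing:
T⁻¹ =
[       -1      -1/4 ]
[        0      -1/4 ]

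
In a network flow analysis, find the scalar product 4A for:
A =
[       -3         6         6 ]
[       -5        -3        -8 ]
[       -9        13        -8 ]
4A =
[      -12        24        24 ]
[      -20       -12       -32 ]
[      -36        52       -32 ]

Scalar multiplication is elementwise: (4A)[i][j] = 4 * A[i][j].
  (4A)[0][0] = 4 * (-3) = -12
  (4A)[0][1] = 4 * (6) = 24
  (4A)[0][2] = 4 * (6) = 24
  (4A)[1][0] = 4 * (-5) = -20
  (4A)[1][1] = 4 * (-3) = -12
  (4A)[1][2] = 4 * (-8) = -32
  (4A)[2][0] = 4 * (-9) = -36
  (4A)[2][1] = 4 * (13) = 52
  (4A)[2][2] = 4 * (-8) = -32
4A =
[      -12        24        24 ]
[      -20       -12       -32 ]
[      -36        52       -32 ]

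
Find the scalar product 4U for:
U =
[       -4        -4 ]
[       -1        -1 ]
4U =
[      -16       -16 ]
[       -4        -4 ]

Scalar multiplication is elementwise: (4U)[i][j] = 4 * U[i][j].
  (4U)[0][0] = 4 * (-4) = -16
  (4U)[0][1] = 4 * (-4) = -16
  (4U)[1][0] = 4 * (-1) = -4
  (4U)[1][1] = 4 * (-1) = -4
4U =
[      -16       -16 ]
[       -4        -4 ]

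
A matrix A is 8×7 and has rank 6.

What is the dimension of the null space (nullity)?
1

The rank-nullity theorem for an m×n matrix states:
rank(A) + nullity(A) = n (the number of columns).
Here n = 7 and rank(A) = 6, so nullity(A) = 7 - 6 = 1.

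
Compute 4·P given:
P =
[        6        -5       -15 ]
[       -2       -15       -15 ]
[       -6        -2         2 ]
4P =
[       24       -20       -60 ]
[       -8       -60       -60 ]
[      -24        -8         8 ]

Scalar multiplication is elementwise: (4P)[i][j] = 4 * P[i][j].
  (4P)[0][0] = 4 * (6) = 24
  (4P)[0][1] = 4 * (-5) = -20
  (4P)[0][2] = 4 * (-15) = -60
  (4P)[1][0] = 4 * (-2) = -8
  (4P)[1][1] = 4 * (-15) = -60
  (4P)[1][2] = 4 * (-15) = -60
  (4P)[2][0] = 4 * (-6) = -24
  (4P)[2][1] = 4 * (-2) = -8
  (4P)[2][2] = 4 * (2) = 8
4P =
[       24       -20       -60 ]
[       -8       -60       -60 ]
[      -24        -8         8 ]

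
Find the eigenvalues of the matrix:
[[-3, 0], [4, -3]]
λ = -3 and λ = -3

Characteristic equation: det(A - λI) = 0
λ² - (trace)λ + (det) = 0
λ² - (-6)λ + (9) = 0
λ² + 6λ + 9 = 0
Solving: λ = -3, -3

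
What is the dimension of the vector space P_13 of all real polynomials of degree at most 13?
Dimension = 14

A polynomial of degree at most 13 can be written as a₀ + a₁x + a₂x² + … + a_13x^13, with 14 free coefficients a₀, …, a_13.
The set {1, x, x², …, x^13} is a basis: it spans P_13 (every such polynomial is a linear combination of these) and is linearly independent (a polynomial is zero iff all its coefficients are zero).
Therefore dim(P_13) = 13 + 1 = 14.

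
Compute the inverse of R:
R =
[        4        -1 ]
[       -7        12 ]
det(R) = 41
R⁻¹ =
[    12/41      1/41 ]
[     7/41      4/41 ]

For a 2×2 matrix R = [[a, b], [c, d]] with det(R) ≠ 0, R⁻¹ = (1/det(R)) * [[d, -b], [-c, a]].
det(R) = (4)*(12) - (-1)*(-7) = 48 - 7 = 41.
R⁻¹ = (1/41) * [[12, 1], [7, 4]].
Dividing each entry by 41 and reducing:
R⁻¹ =
[    12/41      1/41 ]
[     7/41      4/41 ]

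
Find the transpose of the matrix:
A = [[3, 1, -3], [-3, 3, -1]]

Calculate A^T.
[[3, -3], [1, 3], [-3, -1]]

The transpose sends entry (i,j) to (j,i); rows become columns.
Row 0 of A: [3, 1, -3] -> column 0 of A^T.
Row 1 of A: [-3, 3, -1] -> column 1 of A^T.
A^T = [[3, -3], [1, 3], [-3, -1]]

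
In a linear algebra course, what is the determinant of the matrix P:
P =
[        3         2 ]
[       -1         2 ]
det(P) = 8

For a 2×2 matrix [[a, b], [c, d]], det = a*d - b*c.
det(P) = (3)*(2) - (2)*(-1) = 6 + 2 = 8.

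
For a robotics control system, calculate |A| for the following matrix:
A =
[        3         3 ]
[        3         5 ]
det(A) = 6

For a 2×2 matrix [[a, b], [c, d]], det = a*d - b*c.
det(A) = (3)*(5) - (3)*(3) = 15 - 9 = 6.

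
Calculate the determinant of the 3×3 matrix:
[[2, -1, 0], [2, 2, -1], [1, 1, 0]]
3

Expansion along first row:
det = 2·det([[2,-1],[1,0]]) - -1·det([[2,-1],[1,0]]) + 0·det([[2,2],[1,1]])
    = 2·(2·0 - -1·1) - -1·(2·0 - -1·1) + 0·(2·1 - 2·1)
    = 2·1 - -1·1 + 0·0
    = 2 + 1 + 0 = 3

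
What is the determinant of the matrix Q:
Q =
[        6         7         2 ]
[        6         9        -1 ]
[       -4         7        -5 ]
det(Q) = 166

Expand along row 0 (cofactor expansion): det(Q) = a*(e*i - f*h) - b*(d*i - f*g) + c*(d*h - e*g), where the 3×3 is [[a, b, c], [d, e, f], [g, h, i]].
Minor M_00 = (9)*(-5) - (-1)*(7) = -45 + 7 = -38.
Minor M_01 = (6)*(-5) - (-1)*(-4) = -30 - 4 = -34.
Minor M_02 = (6)*(7) - (9)*(-4) = 42 + 36 = 78.
det(Q) = (6)*(-38) - (7)*(-34) + (2)*(78) = -228 + 238 + 156 = 166.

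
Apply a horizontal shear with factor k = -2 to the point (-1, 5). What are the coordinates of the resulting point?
(-11, 5)

Shear matrix for horizontal shear with factor k = -2:
[[1, -2], [0, 1]]
Result: (-1, 5) → (-11, 5)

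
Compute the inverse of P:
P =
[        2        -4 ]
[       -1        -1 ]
det(P) = -6
P⁻¹ =
[      1/6      -2/3 ]
[     -1/6      -1/3 ]

For a 2×2 matrix P = [[a, b], [c, d]] with det(P) ≠ 0, P⁻¹ = (1/det(P)) * [[d, -b], [-c, a]].
det(P) = (2)*(-1) - (-4)*(-1) = -2 - 4 = -6.
P⁻¹ = (1/-6) * [[-1, 4], [1, 2]].
Dividing each entry by -6 and reducing:
P⁻¹ =
[      1/6      -2/3 ]
[     -1/6      -1/3 ]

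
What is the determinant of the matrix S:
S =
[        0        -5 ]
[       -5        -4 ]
det(S) = -25

For a 2×2 matrix [[a, b], [c, d]], det = a*d - b*c.
det(S) = (0)*(-4) - (-5)*(-5) = 0 - 25 = -25.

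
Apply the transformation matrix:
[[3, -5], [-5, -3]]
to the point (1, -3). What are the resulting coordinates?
(18, 4)

Matrix multiplication:
[[3, -5], [-5, -3]] × [1, -3]ᵀ
= [3×1 + -5×-3, -5×1 + -3×-3]ᵀ
= [18.0000, 4.0000]ᵀ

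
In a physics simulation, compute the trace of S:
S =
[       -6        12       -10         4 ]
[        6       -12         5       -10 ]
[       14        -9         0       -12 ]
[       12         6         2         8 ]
tr(S) = -6 - 12 + 0 + 8 = -10

The trace of a square matrix is the sum of its diagonal entries.
Diagonal entries of S: S[0][0] = -6, S[1][1] = -12, S[2][2] = 0, S[3][3] = 8.
tr(S) = -6 - 12 + 0 + 8 = -10.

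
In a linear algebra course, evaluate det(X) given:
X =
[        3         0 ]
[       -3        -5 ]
det(X) = -15

For a 2×2 matrix [[a, b], [c, d]], det = a*d - b*c.
det(X) = (3)*(-5) - (0)*(-3) = -15 - 0 = -15.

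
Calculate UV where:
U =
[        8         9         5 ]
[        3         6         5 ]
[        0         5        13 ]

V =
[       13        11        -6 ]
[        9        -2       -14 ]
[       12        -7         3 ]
UV =
[      245        35      -159 ]
[      153       -14       -87 ]
[      201      -101       -31 ]

Matrix multiplication: (UV)[i][j] = sum over k of U[i][k] * V[k][j].
  (UV)[0][0] = (8)*(13) + (9)*(9) + (5)*(12) = 245
  (UV)[0][1] = (8)*(11) + (9)*(-2) + (5)*(-7) = 35
  (UV)[0][2] = (8)*(-6) + (9)*(-14) + (5)*(3) = -159
  (UV)[1][0] = (3)*(13) + (6)*(9) + (5)*(12) = 153
  (UV)[1][1] = (3)*(11) + (6)*(-2) + (5)*(-7) = -14
  (UV)[1][2] = (3)*(-6) + (6)*(-14) + (5)*(3) = -87
  (UV)[2][0] = (0)*(13) + (5)*(9) + (13)*(12) = 201
  (UV)[2][1] = (0)*(11) + (5)*(-2) + (13)*(-7) = -101
  (UV)[2][2] = (0)*(-6) + (5)*(-14) + (13)*(3) = -31
UV =
[      245        35      -159 ]
[      153       -14       -87 ]
[      201      -101       -31 ]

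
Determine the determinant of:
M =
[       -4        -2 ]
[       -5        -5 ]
det(M) = 10

For a 2×2 matrix [[a, b], [c, d]], det = a*d - b*c.
det(M) = (-4)*(-5) - (-2)*(-5) = 20 - 10 = 10.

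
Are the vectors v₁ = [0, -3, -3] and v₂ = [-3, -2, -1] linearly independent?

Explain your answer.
Yes, linearly independent

Two vectors are linearly dependent iff one is a scalar multiple of the other.
No single scalar k satisfies v₂ = k·v₁ (the ratios of corresponding entries disagree), so v₁ and v₂ are linearly independent.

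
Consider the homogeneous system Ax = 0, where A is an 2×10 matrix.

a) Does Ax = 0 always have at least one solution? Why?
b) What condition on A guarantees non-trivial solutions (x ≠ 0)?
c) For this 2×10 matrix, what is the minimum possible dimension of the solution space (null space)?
a) Yes, x = 0 is always a solution. b) When A has linearly dependent columns (rank < n). c) Minimum nullity = 8.

a) x = 0 satisfies A·0 = 0, so the zero vector is always a solution.
b) Non-trivial solutions exist iff the columns of A are linearly dependent, equivalently rank(A) < n (the number of columns).
c) By rank-nullity, rank(A) + nullity(A) = n = 10. Since A has only 2 rows, rank(A) ≤ 2, so nullity(A) ≥ 10 - 2 = 8.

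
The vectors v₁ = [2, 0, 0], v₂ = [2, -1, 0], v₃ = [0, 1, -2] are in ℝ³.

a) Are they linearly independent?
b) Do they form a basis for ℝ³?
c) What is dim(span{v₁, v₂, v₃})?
Yes independent, yes basis, dim = 3

Stack v₁, v₂, v₃ as rows of a 3×3 matrix.
[[2, 0, 0]; [2, -1, 0]; [0, 1, -2]] is already lower triangular with nonzero diagonal entries (2, -1, -2), so its determinant is the product of the diagonal entries, det = (2)·(-1)·(-2) = 4 ≠ 0, and the rows are linearly independent.
Three linearly independent vectors in ℝ³ form a basis for ℝ³, so dim(span{v₁,v₂,v₃}) = 3.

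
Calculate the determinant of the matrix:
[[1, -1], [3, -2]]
1

For a 2×2 matrix [[a, b], [c, d]], det = ad - bc
det = (1)(-2) - (-1)(3) = -2 - -3 = 1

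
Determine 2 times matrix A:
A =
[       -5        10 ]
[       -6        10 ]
2A =
[      -10        20 ]
[      -12        20 ]

Scalar multiplication is elementwise: (2A)[i][j] = 2 * A[i][j].
  (2A)[0][0] = 2 * (-5) = -10
  (2A)[0][1] = 2 * (10) = 20
  (2A)[1][0] = 2 * (-6) = -12
  (2A)[1][1] = 2 * (10) = 20
2A =
[      -10        20 ]
[      -12        20 ]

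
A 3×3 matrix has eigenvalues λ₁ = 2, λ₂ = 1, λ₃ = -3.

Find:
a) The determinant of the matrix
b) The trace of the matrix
det = -6, trace = 0

Two standard eigenvalue identities:
- det(A) equals the product of the eigenvalues (counted with multiplicity).
- trace(A) equals the sum of the eigenvalues.
det(A) = (2)*(1)*(-3) = -6.
trace(A) = 2 + 1 - 3 = 0.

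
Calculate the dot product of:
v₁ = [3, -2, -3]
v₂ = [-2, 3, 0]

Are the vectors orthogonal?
-12, No

The dot product is the sum of products of corresponding components.
v₁·v₂ = (3)*(-2) + (-2)*(3) + (-3)*(0) = -6 - 6 + 0 = -12.
Two vectors are orthogonal iff their dot product is 0; here the dot product is -12, so the vectors are not orthogonal.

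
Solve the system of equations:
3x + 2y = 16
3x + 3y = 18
x = 4, y = 2

Use elimination (row reduction):
Equation 1: 3x + 2y = 16.
Equation 2: 3x + 3y = 18.
Multiply Eq1 by 3 and Eq2 by 3: 9x + 6y = 48;  9x + 9y = 54.
Subtract: (3)y = 6, so y = 2.
Back-substitute into Eq1: 3x + 2*(2) = 16, so x = 4.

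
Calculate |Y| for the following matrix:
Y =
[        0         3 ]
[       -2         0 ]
det(Y) = 6

For a 2×2 matrix [[a, b], [c, d]], det = a*d - b*c.
det(Y) = (0)*(0) - (3)*(-2) = 0 + 6 = 6.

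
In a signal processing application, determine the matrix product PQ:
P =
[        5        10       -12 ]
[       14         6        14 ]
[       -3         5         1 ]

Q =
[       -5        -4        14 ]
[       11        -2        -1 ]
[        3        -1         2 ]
PQ =
[       49       -28        36 ]
[       38       -82       218 ]
[       73         1       -45 ]

Matrix multiplication: (PQ)[i][j] = sum over k of P[i][k] * Q[k][j].
  (PQ)[0][0] = (5)*(-5) + (10)*(11) + (-12)*(3) = 49
  (PQ)[0][1] = (5)*(-4) + (10)*(-2) + (-12)*(-1) = -28
  (PQ)[0][2] = (5)*(14) + (10)*(-1) + (-12)*(2) = 36
  (PQ)[1][0] = (14)*(-5) + (6)*(11) + (14)*(3) = 38
  (PQ)[1][1] = (14)*(-4) + (6)*(-2) + (14)*(-1) = -82
  (PQ)[1][2] = (14)*(14) + (6)*(-1) + (14)*(2) = 218
  (PQ)[2][0] = (-3)*(-5) + (5)*(11) + (1)*(3) = 73
  (PQ)[2][1] = (-3)*(-4) + (5)*(-2) + (1)*(-1) = 1
  (PQ)[2][2] = (-3)*(14) + (5)*(-1) + (1)*(2) = -45
PQ =
[       49       -28        36 ]
[       38       -82       218 ]
[       73         1       -45 ]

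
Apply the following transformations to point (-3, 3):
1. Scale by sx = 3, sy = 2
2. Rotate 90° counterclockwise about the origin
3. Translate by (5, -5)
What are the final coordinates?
(-1, -14)

Step 1: Scale → (-9, 6)
Step 2: Rotate 90° → (-6, -9)
Step 3: Translate → (-1, -14)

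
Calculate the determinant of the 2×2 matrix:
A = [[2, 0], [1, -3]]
-6

For A = [[a, b], [c, d]], det(A) = a*d - b*c.
det(A) = (2)*(-3) - (0)*(1) = -6 - 0 = -6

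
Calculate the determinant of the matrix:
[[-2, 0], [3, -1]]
2

For a 2×2 matrix [[a, b], [c, d]], det = ad - bc
det = (-2)(-1) - (0)(3) = 2 - 0 = 2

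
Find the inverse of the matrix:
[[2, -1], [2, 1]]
[[1/4, 1/4], [-1/2, 1/2]]

For [[a,b],[c,d]], inverse = (1/det)·[[d,-b],[-c,a]]
det = 2·1 - -1·2 = 4
Inverse = (1/4)·[[1, 1], [-2, 2]]
        = [[1/4, 1/4], [-1/2, 1/2]]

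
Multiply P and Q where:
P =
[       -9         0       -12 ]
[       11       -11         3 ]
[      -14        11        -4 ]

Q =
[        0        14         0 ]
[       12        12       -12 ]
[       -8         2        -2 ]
PQ =
[       96      -150        24 ]
[     -156        28       126 ]
[      164       -72      -124 ]

Matrix multiplication: (PQ)[i][j] = sum over k of P[i][k] * Q[k][j].
  (PQ)[0][0] = (-9)*(0) + (0)*(12) + (-12)*(-8) = 96
  (PQ)[0][1] = (-9)*(14) + (0)*(12) + (-12)*(2) = -150
  (PQ)[0][2] = (-9)*(0) + (0)*(-12) + (-12)*(-2) = 24
  (PQ)[1][0] = (11)*(0) + (-11)*(12) + (3)*(-8) = -156
  (PQ)[1][1] = (11)*(14) + (-11)*(12) + (3)*(2) = 28
  (PQ)[1][2] = (11)*(0) + (-11)*(-12) + (3)*(-2) = 126
  (PQ)[2][0] = (-14)*(0) + (11)*(12) + (-4)*(-8) = 164
  (PQ)[2][1] = (-14)*(14) + (11)*(12) + (-4)*(2) = -72
  (PQ)[2][2] = (-14)*(0) + (11)*(-12) + (-4)*(-2) = -124
PQ =
[       96      -150        24 ]
[     -156        28       126 ]
[      164       -72      -124 ]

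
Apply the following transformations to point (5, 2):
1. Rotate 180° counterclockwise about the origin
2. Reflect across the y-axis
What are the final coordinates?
(5, -2)

Step 1: Rotate 180° → (-5, -2)
Step 2: Reflect across the y-axis → (5, -2)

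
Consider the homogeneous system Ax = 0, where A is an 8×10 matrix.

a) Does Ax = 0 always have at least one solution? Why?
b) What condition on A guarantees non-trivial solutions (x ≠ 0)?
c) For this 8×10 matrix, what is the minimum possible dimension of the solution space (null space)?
a) Yes, x = 0 is always a solution. b) When A has linearly dependent columns (rank < n). c) Minimum nullity = 2.

a) x = 0 satisfies A·0 = 0, so the zero vector is always a solution.
b) Non-trivial solutions exist iff the columns of A are linearly dependent, equivalently rank(A) < n (the number of columns).
c) By rank-nullity, rank(A) + nullity(A) = n = 10. Since A has only 8 rows, rank(A) ≤ 8, so nullity(A) ≥ 10 - 8 = 2.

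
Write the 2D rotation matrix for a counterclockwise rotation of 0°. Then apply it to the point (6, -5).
R = [[1, 0], [0, 1]]; R·(6, -5) = (6, -5)

Rotation matrix formula: R(θ) = [[cos θ, -sin θ], [sin θ, cos θ]]
For θ = 0°:
cos(0°) = 1
sin(0°) = 0
R = [[1, 0], [0, 1]]
Apply to (6, -5): [1·6 + (0)·-5, 0·6 + 1·-5] = (6, -5)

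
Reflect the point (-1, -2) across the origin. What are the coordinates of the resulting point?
(1, 2)

Reflection across origin: (-1, -2) → (1, 2)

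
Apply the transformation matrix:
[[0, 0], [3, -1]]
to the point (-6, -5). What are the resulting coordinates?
(0, -13)

Matrix multiplication:
[[0, 0], [3, -1]] × [-6, -5]ᵀ
= [0×-6 + 0×-5, 3×-6 + -1×-5]ᵀ
= [0.0000, -13.0000]ᵀ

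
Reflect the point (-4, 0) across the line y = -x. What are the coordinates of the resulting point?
(0, 4)

Reflection across line y = -x: (-4, 0) → (0, 4)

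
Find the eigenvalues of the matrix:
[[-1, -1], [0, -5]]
λ = -5 and λ = -1

Characteristic equation: det(A - λI) = 0
λ² - (trace)λ + (det) = 0
λ² - (-6)λ + (5) = 0
λ² + 6λ + 5 = 0
Solving: λ = -5, -1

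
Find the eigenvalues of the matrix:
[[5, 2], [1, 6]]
λ = 4 and λ = 7

Characteristic equation: det(A - λI) = 0
λ² - (trace)λ + (det) = 0
λ² - (11)λ + (28) = 0
λ² - 11λ + 28 = 0
Solving: λ = 4, 7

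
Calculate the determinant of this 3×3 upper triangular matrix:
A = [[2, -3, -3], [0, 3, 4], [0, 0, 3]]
18

The determinant of a triangular matrix is the product of its diagonal entries (the off-diagonal entries above the diagonal do not affect it).
det(A) = (2) * (3) * (3) = 18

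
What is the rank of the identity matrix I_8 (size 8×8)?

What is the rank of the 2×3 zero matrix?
rank(I_8) = 8, rank(0) = 0

The identity I_8 has 8 columns that are the standard basis vectors e_1, …, e_8. These are linearly independent, so all 8 columns are pivots and rank(I_8) = 8.
The 2×3 zero matrix has every entry zero, so every row is the zero row and there are no pivots; rank(0) = 0.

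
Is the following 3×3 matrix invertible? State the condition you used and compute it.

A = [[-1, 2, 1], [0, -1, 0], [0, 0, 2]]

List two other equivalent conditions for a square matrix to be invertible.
Yes, invertible; det(A) = 2 ≠ 0. Equivalent conditions: rank(A) = 3; Ax = 0 has only the trivial solution; 0 is not an eigenvalue; the columns of A are linearly independent.

To check invertibility, compute det(A).
The given matrix is triangular, so det(A) equals the product of its diagonal entries = 2 ≠ 0.
Since det(A) ≠ 0, A is invertible.
Equivalent conditions for a square matrix A to be invertible:
- rank(A) = 3 (full rank).
- The homogeneous system Ax = 0 has only the trivial solution x = 0.
- 0 is not an eigenvalue of A.
- The columns (equivalently rows) of A are linearly independent.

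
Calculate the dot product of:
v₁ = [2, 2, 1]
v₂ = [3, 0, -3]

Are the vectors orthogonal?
3, No

The dot product is the sum of products of corresponding components.
v₁·v₂ = (2)*(3) + (2)*(0) + (1)*(-3) = 6 + 0 - 3 = 3.
Two vectors are orthogonal iff their dot product is 0; here the dot product is 3, so the vectors are not orthogonal.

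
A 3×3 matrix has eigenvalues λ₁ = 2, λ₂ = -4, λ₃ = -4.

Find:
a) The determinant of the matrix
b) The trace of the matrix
det = 32, trace = -6

Two standard eigenvalue identities:
- det(A) equals the product of the eigenvalues (counted with multiplicity).
- trace(A) equals the sum of the eigenvalues.
det(A) = (2)*(-4)*(-4) = 32.
trace(A) = 2 - 4 - 4 = -6.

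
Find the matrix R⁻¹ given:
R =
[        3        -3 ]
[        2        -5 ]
det(R) = -9
R⁻¹ =
[      5/9      -1/3 ]
[      2/9      -1/3 ]

For a 2×2 matrix R = [[a, b], [c, d]] with det(R) ≠ 0, R⁻¹ = (1/det(R)) * [[d, -b], [-c, a]].
det(R) = (3)*(-5) - (-3)*(2) = -15 + 6 = -9.
R⁻¹ = (1/-9) * [[-5, 3], [-2, 3]].
Dividing each entry by -9 and reducing:
R⁻¹ =
[      5/9      -1/3 ]
[      2/9      -1/3 ]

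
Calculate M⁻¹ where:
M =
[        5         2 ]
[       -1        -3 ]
det(M) = -13
M⁻¹ =
[     3/13      2/13 ]
[    -1/13     -5/13 ]

For a 2×2 matrix M = [[a, b], [c, d]] with det(M) ≠ 0, M⁻¹ = (1/det(M)) * [[d, -b], [-c, a]].
det(M) = (5)*(-3) - (2)*(-1) = -15 + 2 = -13.
M⁻¹ = (1/-13) * [[-3, -2], [1, 5]].
Dividing each entry by -13 and reducing:
M⁻¹ =
[     3/13      2/13 ]
[    -1/13     -5/13 ]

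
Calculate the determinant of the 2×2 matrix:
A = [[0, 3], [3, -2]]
-9

For A = [[a, b], [c, d]], det(A) = a*d - b*c.
det(A) = (0)*(-2) - (3)*(3) = 0 - 9 = -9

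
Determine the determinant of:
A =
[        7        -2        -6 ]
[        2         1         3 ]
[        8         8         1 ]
det(A) = -253

Expand along row 0 (cofactor expansion): det(A) = a*(e*i - f*h) - b*(d*i - f*g) + c*(d*h - e*g), where the 3×3 is [[a, b, c], [d, e, f], [g, h, i]].
Minor M_00 = (1)*(1) - (3)*(8) = 1 - 24 = -23.
Minor M_01 = (2)*(1) - (3)*(8) = 2 - 24 = -22.
Minor M_02 = (2)*(8) - (1)*(8) = 16 - 8 = 8.
det(A) = (7)*(-23) - (-2)*(-22) + (-6)*(8) = -161 - 44 - 48 = -253.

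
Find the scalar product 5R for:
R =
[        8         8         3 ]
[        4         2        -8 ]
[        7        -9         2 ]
5R =
[       40        40        15 ]
[       20        10       -40 ]
[       35       -45        10 ]

Scalar multiplication is elementwise: (5R)[i][j] = 5 * R[i][j].
  (5R)[0][0] = 5 * (8) = 40
  (5R)[0][1] = 5 * (8) = 40
  (5R)[0][2] = 5 * (3) = 15
  (5R)[1][0] = 5 * (4) = 20
  (5R)[1][1] = 5 * (2) = 10
  (5R)[1][2] = 5 * (-8) = -40
  (5R)[2][0] = 5 * (7) = 35
  (5R)[2][1] = 5 * (-9) = -45
  (5R)[2][2] = 5 * (2) = 10
5R =
[       40        40        15 ]
[       20        10       -40 ]
[       35       -45        10 ]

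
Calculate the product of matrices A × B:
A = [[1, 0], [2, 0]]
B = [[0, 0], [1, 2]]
[[0, 0], [0, 0]]

Matrix multiplication:
C[0][0] = 1×0 + 0×1 = 0
C[0][1] = 1×0 + 0×2 = 0
C[1][0] = 2×0 + 0×1 = 0
C[1][1] = 2×0 + 0×2 = 0
Result: [[0, 0], [0, 0]]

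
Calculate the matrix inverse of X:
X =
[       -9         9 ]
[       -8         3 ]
det(X) = 45
X⁻¹ =
[     1/15      -1/5 ]
[     8/45      -1/5 ]

For a 2×2 matrix X = [[a, b], [c, d]] with det(X) ≠ 0, X⁻¹ = (1/det(X)) * [[d, -b], [-c, a]].
det(X) = (-9)*(3) - (9)*(-8) = -27 + 72 = 45.
X⁻¹ = (1/45) * [[3, -9], [8, -9]].
Dividing each entry by 45 and reducing:
X⁻¹ =
[     1/15      -1/5 ]
[     8/45      -1/5 ]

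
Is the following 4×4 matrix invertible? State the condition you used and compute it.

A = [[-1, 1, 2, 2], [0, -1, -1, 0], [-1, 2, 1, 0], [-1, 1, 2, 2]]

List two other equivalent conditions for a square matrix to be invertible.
No, not invertible; det(A) = 0 (two rows are equal, so the rows are linearly dependent). Equivalent conditions (failing for this A): rank(A) < 4; Ax = 0 has non-trivial solutions; 0 is an eigenvalue; the columns are linearly dependent.

To check invertibility, compute det(A).
In this matrix, row 0 and the last row are identical, so one row is a scalar multiple of another and the rows are linearly dependent.
A matrix with linearly dependent rows has det = 0 and is not invertible.
Equivalent failed conditions:
- rank(A) < 4.
- Ax = 0 has non-trivial solutions.
- 0 is an eigenvalue.
- The columns are linearly dependent.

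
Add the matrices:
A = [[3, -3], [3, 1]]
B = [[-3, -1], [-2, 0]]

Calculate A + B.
[[0, -4], [1, 1]]

Add corresponding elements:
(3)+(-3)=0
(-3)+(-1)=-4
(3)+(-2)=1
(1)+(0)=1
A + B = [[0, -4], [1, 1]]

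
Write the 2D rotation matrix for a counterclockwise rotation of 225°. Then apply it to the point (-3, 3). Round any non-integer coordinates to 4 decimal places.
R = [[-√2/2, √2/2], [-√2/2, -√2/2]]; R·(-3, 3) = (4.2426, 0.0000)

Rotation matrix formula: R(θ) = [[cos θ, -sin θ], [sin θ, cos θ]]
For θ = 225°:
cos(225°) = -√2/2
sin(225°) = -√2/2
R = [[-√2/2, √2/2], [-√2/2, -√2/2]]
Apply to (-3, 3): [-√2/2·-3 + (√2/2)·3, -√2/2·-3 + -√2/2·3] = (4.2426, 0.0000)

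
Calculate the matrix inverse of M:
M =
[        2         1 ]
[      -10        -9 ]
det(M) = -8
M⁻¹ =
[      9/8       1/8 ]
[     -5/4      -1/4 ]

For a 2×2 matrix M = [[a, b], [c, d]] with det(M) ≠ 0, M⁻¹ = (1/det(M)) * [[d, -b], [-c, a]].
det(M) = (2)*(-9) - (1)*(-10) = -18 + 10 = -8.
M⁻¹ = (1/-8) * [[-9, -1], [10, 2]].
Dividing each entry by -8 and reducing:
M⁻¹ =
[      9/8       1/8 ]
[     -5/4      -1/4 ]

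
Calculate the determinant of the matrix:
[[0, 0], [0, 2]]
0

For a 2×2 matrix [[a, b], [c, d]], det = ad - bc
det = (0)(2) - (0)(0) = 0 - 0 = 0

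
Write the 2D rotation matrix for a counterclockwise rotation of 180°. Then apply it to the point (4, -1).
R = [[-1, 0], [0, -1]]; R·(4, -1) = (-4, 1)

Rotation matrix formula: R(θ) = [[cos θ, -sin θ], [sin θ, cos θ]]
For θ = 180°:
cos(180°) = -1
sin(180°) = 0
R = [[-1, 0], [0, -1]]
Apply to (4, -1): [-1·4 + (0)·-1, 0·4 + -1·-1] = (-4, 1)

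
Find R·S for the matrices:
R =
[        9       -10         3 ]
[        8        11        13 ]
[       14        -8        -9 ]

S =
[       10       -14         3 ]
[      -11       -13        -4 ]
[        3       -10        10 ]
RS =
[      209       -26        97 ]
[       -2      -385       110 ]
[      201        -2       -16 ]

Matrix multiplication: (RS)[i][j] = sum over k of R[i][k] * S[k][j].
  (RS)[0][0] = (9)*(10) + (-10)*(-11) + (3)*(3) = 209
  (RS)[0][1] = (9)*(-14) + (-10)*(-13) + (3)*(-10) = -26
  (RS)[0][2] = (9)*(3) + (-10)*(-4) + (3)*(10) = 97
  (RS)[1][0] = (8)*(10) + (11)*(-11) + (13)*(3) = -2
  (RS)[1][1] = (8)*(-14) + (11)*(-13) + (13)*(-10) = -385
  (RS)[1][2] = (8)*(3) + (11)*(-4) + (13)*(10) = 110
  (RS)[2][0] = (14)*(10) + (-8)*(-11) + (-9)*(3) = 201
  (RS)[2][1] = (14)*(-14) + (-8)*(-13) + (-9)*(-10) = -2
  (RS)[2][2] = (14)*(3) + (-8)*(-4) + (-9)*(10) = -16
RS =
[      209       -26        97 ]
[       -2      -385       110 ]
[      201        -2       -16 ]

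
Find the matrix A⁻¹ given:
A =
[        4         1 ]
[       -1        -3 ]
det(A) = -11
A⁻¹ =
[     3/11      1/11 ]
[    -1/11     -4/11 ]

For a 2×2 matrix A = [[a, b], [c, d]] with det(A) ≠ 0, A⁻¹ = (1/det(A)) * [[d, -b], [-c, a]].
det(A) = (4)*(-3) - (1)*(-1) = -12 + 1 = -11.
A⁻¹ = (1/-11) * [[-3, -1], [1, 4]].
Dividing each entry by -11 and reducing:
A⁻¹ =
[     3/11      1/11 ]
[    -1/11     -4/11 ]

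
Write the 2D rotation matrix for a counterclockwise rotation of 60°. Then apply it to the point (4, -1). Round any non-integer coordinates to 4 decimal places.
R = [[1/2, -√3/2], [√3/2, 1/2]]; R·(4, -1) = (2.8660, 2.9641)

Rotation matrix formula: R(θ) = [[cos θ, -sin θ], [sin θ, cos θ]]
For θ = 60°:
cos(60°) = 1/2
sin(60°) = √3/2
R = [[1/2, -√3/2], [√3/2, 1/2]]
Apply to (4, -1): [1/2·4 + (-√3/2)·-1, √3/2·4 + 1/2·-1] = (2.8660, 2.9641)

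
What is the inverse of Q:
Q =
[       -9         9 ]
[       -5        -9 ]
det(Q) = 126
Q⁻¹ =
[    -1/14     -1/14 ]
[    5/126     -1/14 ]

For a 2×2 matrix Q = [[a, b], [c, d]] with det(Q) ≠ 0, Q⁻¹ = (1/det(Q)) * [[d, -b], [-c, a]].
det(Q) = (-9)*(-9) - (9)*(-5) = 81 + 45 = 126.
Q⁻¹ = (1/126) * [[-9, -9], [5, -9]].
Dividing each entry by 126 and reducing:
Q⁻¹ =
[    -1/14     -1/14 ]
[    5/126     -1/14 ]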